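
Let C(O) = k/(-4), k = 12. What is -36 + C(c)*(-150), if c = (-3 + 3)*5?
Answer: 414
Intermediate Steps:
c = 0 (c = 0*5 = 0)
C(O) = -3 (C(O) = 12/(-4) = 12*(-¼) = -3)
-36 + C(c)*(-150) = -36 - 3*(-150) = -36 + 450 = 414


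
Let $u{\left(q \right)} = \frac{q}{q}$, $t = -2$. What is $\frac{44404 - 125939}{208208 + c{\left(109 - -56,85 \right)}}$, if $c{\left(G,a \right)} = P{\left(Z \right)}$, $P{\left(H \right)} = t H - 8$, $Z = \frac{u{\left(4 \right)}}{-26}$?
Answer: $- \frac{1059955}{2706601} \approx -0.39162$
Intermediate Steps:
$u{\left(q \right)} = 1$
$Z = - \frac{1}{26}$ ($Z = 1 \frac{1}{-26} = 1 \left(- \frac{1}{26}\right) = - \frac{1}{26} \approx -0.038462$)
$P{\left(H \right)} = -8 - 2 H$ ($P{\left(H \right)} = - 2 H - 8 = -8 - 2 H$)
$c{\left(G,a \right)} = - \frac{103}{13}$ ($c{\left(G,a \right)} = -8 - - \frac{1}{13} = -8 + \frac{1}{13} = - \frac{103}{13}$)
$\frac{44404 - 125939}{208208 + c{\left(109 - -56,85 \right)}} = \frac{44404 - 125939}{208208 - \frac{103}{13}} = - \frac{81535}{\frac{2706601}{13}} = \left(-81535\right) \frac{13}{2706601} = - \frac{1059955}{2706601}$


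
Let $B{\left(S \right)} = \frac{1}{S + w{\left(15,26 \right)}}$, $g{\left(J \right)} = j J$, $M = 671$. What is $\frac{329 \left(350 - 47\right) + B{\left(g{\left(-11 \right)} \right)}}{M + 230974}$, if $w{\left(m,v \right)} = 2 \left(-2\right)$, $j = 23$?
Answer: $\frac{25619558}{59532765} \approx 0.43034$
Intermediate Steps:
$w{\left(m,v \right)} = -4$
$g{\left(J \right)} = 23 J$
$B{\left(S \right)} = \frac{1}{-4 + S}$ ($B{\left(S \right)} = \frac{1}{S - 4} = \frac{1}{-4 + S}$)
$\frac{329 \left(350 - 47\right) + B{\left(g{\left(-11 \right)} \right)}}{M + 230974} = \frac{329 \left(350 - 47\right) + \frac{1}{-4 + 23 \left(-11\right)}}{671 + 230974} = \frac{329 \cdot 303 + \frac{1}{-4 - 253}}{231645} = \left(99687 + \frac{1}{-257}\right) \frac{1}{231645} = \left(99687 - \frac{1}{257}\right) \frac{1}{231645} = \frac{25619558}{257} \cdot \frac{1}{231645} = \frac{25619558}{59532765}$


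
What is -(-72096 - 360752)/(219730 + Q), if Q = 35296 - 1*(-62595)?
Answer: 432848/317621 ≈ 1.3628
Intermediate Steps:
Q = 97891 (Q = 35296 + 62595 = 97891)
-(-72096 - 360752)/(219730 + Q) = -(-72096 - 360752)/(219730 + 97891) = -(-432848)/317621 = -1*(-432848/317621) = 432848/317621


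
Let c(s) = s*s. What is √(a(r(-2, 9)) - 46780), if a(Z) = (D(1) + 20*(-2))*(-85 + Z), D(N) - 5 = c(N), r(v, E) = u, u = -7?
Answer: 2*I*√10913 ≈ 208.93*I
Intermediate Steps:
r(v, E) = -7
c(s) = s²
D(N) = 5 + N²
a(Z) = 2890 - 34*Z (a(Z) = ((5 + 1²) + 20*(-2))*(-85 + Z) = ((5 + 1) - 40)*(-85 + Z) = (6 - 40)*(-85 + Z) = -34*(-85 + Z) = 2890 - 34*Z)
√(a(r(-2, 9)) - 46780) = √((2890 - 34*(-7)) - 46780) = √((2890 + 238) - 46780) = √(3128 - 46780) = √(-43652) = 2*I*√10913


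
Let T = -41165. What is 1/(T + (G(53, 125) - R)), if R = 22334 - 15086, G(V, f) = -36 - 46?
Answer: -1/48495 ≈ -2.0621e-5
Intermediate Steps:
G(V, f) = -82
R = 7248
1/(T + (G(53, 125) - R)) = 1/(-41165 + (-82 - 1*7248)) = 1/(-41165 + (-82 - 7248)) = 1/(-41165 - 7330) = 1/(-48495) = -1/48495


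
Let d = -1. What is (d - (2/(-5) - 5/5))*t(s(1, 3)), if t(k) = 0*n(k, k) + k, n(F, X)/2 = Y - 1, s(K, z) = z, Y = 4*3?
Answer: 6/5 ≈ 1.2000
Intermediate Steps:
Y = 12
n(F, X) = 22 (n(F, X) = 2*(12 - 1) = 2*11 = 22)
t(k) = k (t(k) = 0*22 + k = 0 + k = k)
(d - (2/(-5) - 5/5))*t(s(1, 3)) = (-1 - (2/(-5) - 5/5))*3 = (-1 - (2*(-1/5) - 5*1/5))*3 = (-1 - (-2/5 - 1))*3 = (-1 - 1*(-7/5))*3 = (-1 + 7/5)*3 = (2/5)*3 = 6/5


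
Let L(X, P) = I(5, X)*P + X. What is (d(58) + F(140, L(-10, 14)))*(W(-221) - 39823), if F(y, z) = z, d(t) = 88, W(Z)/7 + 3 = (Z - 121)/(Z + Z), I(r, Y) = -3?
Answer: -316955772/221 ≈ -1.4342e+6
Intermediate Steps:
W(Z) = -21 + 7*(-121 + Z)/(2*Z) (W(Z) = -21 + 7*((Z - 121)/(Z + Z)) = -21 + 7*((-121 + Z)/((2*Z))) = -21 + 7*((-121 + Z)*(1/(2*Z))) = -21 + 7*((-121 + Z)/(2*Z)) = -21 + 7*(-121 + Z)/(2*Z))
L(X, P) = X - 3*P (L(X, P) = -3*P + X = X - 3*P)
(d(58) + F(140, L(-10, 14)))*(W(-221) - 39823) = (88 + (-10 - 3*14))*((7/2)*(-121 - 5*(-221))/(-221) - 39823) = (88 + (-10 - 42))*((7/2)*(-1/221)*(-121 + 1105) - 39823) = (88 - 52)*((7/2)*(-1/221)*984 - 39823) = 36*(-3444/221 - 39823) = 36*(-8804327/221) = -316955772/221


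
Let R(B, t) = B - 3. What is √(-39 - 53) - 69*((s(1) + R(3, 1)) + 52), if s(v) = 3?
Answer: -3795 + 2*I*√23 ≈ -3795.0 + 9.5917*I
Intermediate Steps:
R(B, t) = -3 + B
√(-39 - 53) - 69*((s(1) + R(3, 1)) + 52) = √(-39 - 53) - 69*((3 + (-3 + 3)) + 52) = √(-92) - 69*((3 + 0) + 52) = 2*I*√23 - 69*(3 + 52) = 2*I*√23 - 69*55 = 2*I*√23 - 3795 = -3795 + 2*I*√23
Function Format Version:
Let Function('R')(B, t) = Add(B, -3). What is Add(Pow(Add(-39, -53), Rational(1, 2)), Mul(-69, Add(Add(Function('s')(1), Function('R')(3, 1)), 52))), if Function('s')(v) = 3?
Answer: Add(-3795, Mul(2, I, Pow(23, Rational(1, 2)))) ≈ Add(-3795.0, Mul(9.5917, I))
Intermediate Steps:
Function('R')(B, t) = Add(-3, B)
Add(Pow(Add(-39, -53), Rational(1, 2)), Mul(-69, Add(Add(Function('s')(1), Function('R')(3, 1)), 52))) = Add(Pow(Add(-39, -53), Rational(1, 2)), Mul(-69, Add(Add(3, Add(-3, 3)), 52))) = Add(Pow(-92, Rational(1, 2)), Mul(-69, Add(Add(3, 0), 52))) = Add(Mul(2, I, Pow(23, Rational(1, 2))), Mul(-69, Add(3, 52))) = Add(Mul(2, I, Pow(23, Rational(1, 2))), Mul(-69, 55)) = Add(Mul(2, I, Pow(23, Rational(1, 2))), -3795) = Add(-3795, Mul(2, I, Pow(23, Rational(1, 2))))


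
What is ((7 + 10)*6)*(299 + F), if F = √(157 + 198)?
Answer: 30498 + 102*√355 ≈ 32420.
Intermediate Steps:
F = √355 ≈ 18.841
((7 + 10)*6)*(299 + F) = ((7 + 10)*6)*(299 + √355) = (17*6)*(299 + √355) = 102*(299 + √355) = 30498 + 102*√355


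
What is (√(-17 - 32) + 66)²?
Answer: 4307 + 924*I ≈ 4307.0 + 924.0*I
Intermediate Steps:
(√(-17 - 32) + 66)² = (√(-49) + 66)² = (7*I + 66)² = (66 + 7*I)²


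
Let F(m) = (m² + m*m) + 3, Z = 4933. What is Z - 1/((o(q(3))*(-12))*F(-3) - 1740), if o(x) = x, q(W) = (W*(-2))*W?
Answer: 13792667/2796 ≈ 4933.0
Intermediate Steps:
q(W) = -2*W² (q(W) = (-2*W)*W = -2*W²)
F(m) = 3 + 2*m² (F(m) = (m² + m²) + 3 = 2*m² + 3 = 3 + 2*m²)
Z - 1/((o(q(3))*(-12))*F(-3) - 1740) = 4933 - 1/((-2*3²*(-12))*(3 + 2*(-3)²) - 1740) = 4933 - 1/((-2*9*(-12))*(3 + 2*9) - 1740) = 4933 - 1/((-18*(-12))*(3 + 18) - 1740) = 4933 - 1/(216*21 - 1740) = 4933 - 1/(4536 - 1740) = 4933 - 1/2796 = 13792667/2796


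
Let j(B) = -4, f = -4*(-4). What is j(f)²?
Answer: 16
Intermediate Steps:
f = 16
j(f)² = (-4)² = 16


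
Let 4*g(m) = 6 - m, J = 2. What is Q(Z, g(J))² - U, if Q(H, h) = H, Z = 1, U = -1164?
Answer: 1165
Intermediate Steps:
g(m) = 3/2 - m/4 (g(m) = (6 - m)/4 = 3/2 - m/4)
Q(Z, g(J))² - U = 1² - 1*(-1164) = 1 + 1164 = 1165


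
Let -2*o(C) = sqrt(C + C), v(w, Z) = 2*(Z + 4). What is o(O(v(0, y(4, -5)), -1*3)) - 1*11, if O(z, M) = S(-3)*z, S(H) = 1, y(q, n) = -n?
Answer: -14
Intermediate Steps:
v(w, Z) = 8 + 2*Z (v(w, Z) = 2*(4 + Z) = 8 + 2*Z)
O(z, M) = z (O(z, M) = 1*z = z)
o(C) = -sqrt(2)*sqrt(C)/2 (o(C) = -sqrt(C + C)/2 = -sqrt(2)*sqrt(C)/2)
o(O(v(0, y(4, -5)), -1*3)) - 1*11 = -sqrt(2)*sqrt(8 + 2*(-1*(-5)))/2 - 1*11 = -sqrt(2)*sqrt(8 + 2*5)/2 - 11 = -sqrt(2)*sqrt(8 + 10)/2 - 11 = -sqrt(2)*sqrt(18)/2 - 11 = -sqrt(2)*3*sqrt(2)/2 - 11 = -3 - 11 = -14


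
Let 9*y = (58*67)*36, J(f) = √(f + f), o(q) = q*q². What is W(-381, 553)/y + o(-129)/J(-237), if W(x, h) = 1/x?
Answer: -1/5922264 + 715563*I*√474/158 ≈ -1.6885e-7 + 98601.0*I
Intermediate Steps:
o(q) = q³
J(f) = √2*√f (J(f) = √(2*f) = √2*√f)
y = 15544 (y = ((58*67)*36)/9 = (3886*36)/9 = (⅑)*139896 = 15544)
W(-381, 553)/y + o(-129)/J(-237) = 1/(-381*15544) + (-129)³/((√2*√(-237))) = -1/381*1/15544 - 2146689*(-I*√474/474) = -1/5922264 - 2146689*(-I*√474/474) = -1/5922264 - (-715563)*I*√474/158 = -1/5922264 + 715563*I*√474/158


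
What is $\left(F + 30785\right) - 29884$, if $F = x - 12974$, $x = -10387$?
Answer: $-22460$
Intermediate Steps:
$F = -23361$ ($F = -10387 - 12974 = -23361$)
$\left(F + 30785\right) - 29884 = \left(-23361 + 30785\right) - 29884 = 7424 - 29884 = -22460$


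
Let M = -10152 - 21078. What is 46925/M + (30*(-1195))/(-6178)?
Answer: 82969285/19293894 ≈ 4.3003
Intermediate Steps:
M = -31230
46925/M + (30*(-1195))/(-6178) = 46925/(-31230) + (30*(-1195))/(-6178) = 46925*(-1/31230) - 35850*(-1/6178) = -9385/6246 + 17925/3089 = 82969285/19293894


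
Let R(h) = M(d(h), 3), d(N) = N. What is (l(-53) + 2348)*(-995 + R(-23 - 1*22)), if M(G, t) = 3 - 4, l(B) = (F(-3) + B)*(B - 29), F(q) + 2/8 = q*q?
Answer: -5952594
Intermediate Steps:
F(q) = -¼ + q² (F(q) = -¼ + q*q = -¼ + q²)
l(B) = (-29 + B)*(35/4 + B) (l(B) = ((-¼ + (-3)²) + B)*(B - 29) = ((-¼ + 9) + B)*(-29 + B) = (35/4 + B)*(-29 + B) = (-29 + B)*(35/4 + B))
M(G, t) = -1
R(h) = -1
(l(-53) + 2348)*(-995 + R(-23 - 1*22)) = ((-1015/4 + (-53)² - 81/4*(-53)) + 2348)*(-995 - 1) = ((-1015/4 + 2809 + 4293/4) + 2348)*(-996) = (7257/2 + 2348)*(-996) = (11953/2)*(-996) = -5952594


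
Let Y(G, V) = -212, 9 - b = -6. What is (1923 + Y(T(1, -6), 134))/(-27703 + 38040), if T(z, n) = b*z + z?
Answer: 1711/10337 ≈ 0.16552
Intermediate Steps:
b = 15 (b = 9 - 1*(-6) = 9 + 6 = 15)
T(z, n) = 16*z (T(z, n) = 15*z + z = 16*z)
(1923 + Y(T(1, -6), 134))/(-27703 + 38040) = (1923 - 212)/(-27703 + 38040) = 1711/10337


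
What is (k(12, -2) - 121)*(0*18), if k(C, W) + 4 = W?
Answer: 0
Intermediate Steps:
k(C, W) = -4 + W
(k(12, -2) - 121)*(0*18) = ((-4 - 2) - 121)*(0*18) = (-6 - 121)*0 = -127*0 = 0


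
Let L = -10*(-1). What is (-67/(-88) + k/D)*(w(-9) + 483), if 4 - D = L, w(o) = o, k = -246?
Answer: 870975/44 ≈ 19795.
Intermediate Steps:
L = 10
D = -6 (D = 4 - 1*10 = 4 - 10 = -6)
(-67/(-88) + k/D)*(w(-9) + 483) = (-67/(-88) - 246/(-6))*(-9 + 483) = (-67*(-1/88) - 246*(-⅙))*474 = (67/88 + 41)*474 = (3675/88)*474 = 870975/44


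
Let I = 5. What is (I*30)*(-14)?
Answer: -2100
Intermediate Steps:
(I*30)*(-14) = (5*30)*(-14) = 150*(-14) = -2100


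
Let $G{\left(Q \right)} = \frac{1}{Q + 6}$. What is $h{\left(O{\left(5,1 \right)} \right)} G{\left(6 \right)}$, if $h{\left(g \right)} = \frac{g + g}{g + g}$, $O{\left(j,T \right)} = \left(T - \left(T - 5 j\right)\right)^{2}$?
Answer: $\frac{1}{12} \approx 0.083333$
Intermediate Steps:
$O{\left(j,T \right)} = 25 j^{2}$ ($O{\left(j,T \right)} = \left(T - \left(T - 5 j\right)\right)^{2} = \left(5 j\right)^{2} = 25 j^{2}$)
$G{\left(Q \right)} = \frac{1}{6 + Q}$
$h{\left(g \right)} = 1$ ($h{\left(g \right)} = \frac{2 g}{2 g} = 2 g \frac{1}{2 g} = 1$)
$h{\left(O{\left(5,1 \right)} \right)} G{\left(6 \right)} = 1 \frac{1}{6 + 6} = 1 \cdot \frac{1}{12} = \frac{1}{12}$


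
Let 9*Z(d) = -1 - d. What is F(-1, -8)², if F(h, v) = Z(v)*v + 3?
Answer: 841/81 ≈ 10.383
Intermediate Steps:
Z(d) = -⅑ - d/9 (Z(d) = (-1 - d)/9 = -⅑ - d/9)
F(h, v) = 3 + v*(-⅑ - v/9) (F(h, v) = (-⅑ - v/9)*v + 3 = v*(-⅑ - v/9) + 3 = 3 + v*(-⅑ - v/9))
F(-1, -8)² = (3 - ⅑*(-8)*(1 - 8))² = (3 - ⅑*(-8)*(-7))² = (3 - 56/9)² = (-29/9)² = 841/81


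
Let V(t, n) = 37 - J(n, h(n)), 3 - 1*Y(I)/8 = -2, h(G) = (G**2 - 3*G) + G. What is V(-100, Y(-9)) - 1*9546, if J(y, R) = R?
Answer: -11029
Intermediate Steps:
h(G) = G**2 - 2*G
Y(I) = 40 (Y(I) = 24 - 8*(-2) = 24 + 16 = 40)
V(t, n) = 37 - n*(-2 + n)
V(-100, Y(-9)) - 1*9546 = (37 - 1*40*(-2 + 40)) - 1*9546 = (37 - 1*40*38) - 9546 = (37 - 1520) - 9546 = -1483 - 9546 = -11029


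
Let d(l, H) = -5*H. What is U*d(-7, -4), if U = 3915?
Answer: 78300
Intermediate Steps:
U*d(-7, -4) = 3915*(-5*(-4)) = 3915*20 = 78300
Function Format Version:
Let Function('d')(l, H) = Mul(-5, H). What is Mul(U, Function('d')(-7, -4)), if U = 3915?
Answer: 78300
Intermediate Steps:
Mul(U, Function('d')(-7, -4)) = Mul(3915, Mul(-5, -4)) = Mul(3915, 20) = 78300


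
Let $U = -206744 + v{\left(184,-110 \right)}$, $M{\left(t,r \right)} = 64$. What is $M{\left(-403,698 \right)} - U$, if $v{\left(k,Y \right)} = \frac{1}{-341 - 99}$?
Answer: $\frac{90995521}{440} \approx 2.0681 \cdot 10^{5}$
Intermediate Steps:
$v{\left(k,Y \right)} = - \frac{1}{440}$ ($v{\left(k,Y \right)} = \frac{1}{-440} = - \frac{1}{440}$)
$U = - \frac{90967361}{440}$ ($U = -206744 - \frac{1}{440} = - \frac{90967361}{440} \approx -2.0674 \cdot 10^{5}$)
$M{\left(-403,698 \right)} - U = 64 - - \frac{90967361}{440} = 64 + \frac{90967361}{440} = \frac{90995521}{440}$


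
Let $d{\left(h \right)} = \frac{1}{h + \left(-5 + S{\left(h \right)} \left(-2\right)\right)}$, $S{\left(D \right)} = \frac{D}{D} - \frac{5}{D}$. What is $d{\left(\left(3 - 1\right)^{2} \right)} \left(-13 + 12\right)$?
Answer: $2$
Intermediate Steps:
$S{\left(D \right)} = 1 - \frac{5}{D}$
$d{\left(h \right)} = \frac{1}{-5 + h - \frac{2 \left(-5 + h\right)}{h}}$ ($d{\left(h \right)} = \frac{1}{h + \left(-5 + \frac{-5 + h}{h} \left(-2\right)\right)} = \frac{1}{h - \left(5 + \frac{2 \left(-5 + h\right)}{h}\right)} = \frac{1}{-5 + h - \frac{2 \left(-5 + h\right)}{h}}$)
$d{\left(\left(3 - 1\right)^{2} \right)} \left(-13 + 12\right) = \frac{\left(3 - 1\right)^{2}}{10 + \left(\left(3 - 1\right)^{2}\right)^{2} - 7 \left(3 - 1\right)^{2}} \left(-13 + 12\right) = \frac{2^{2}}{10 + \left(2^{2}\right)^{2} - 7 \cdot 2^{2}} \left(-1\right) = \frac{4}{10 + 4^{2} - 28} \left(-1\right) = \frac{4}{10 + 16 - 28} \left(-1\right) = \frac{4}{-2} \left(-1\right) = 4 \left(- \frac{1}{2}\right) \left(-1\right) = \left(-2\right) \left(-1\right) = 2$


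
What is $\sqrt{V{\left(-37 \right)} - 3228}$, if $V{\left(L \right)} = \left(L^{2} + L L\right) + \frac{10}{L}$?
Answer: $\frac{2 i \sqrt{167795}}{37} \approx 22.142 i$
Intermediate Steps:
$V{\left(L \right)} = 2 L^{2} + \frac{10}{L}$ ($V{\left(L \right)} = \left(L^{2} + L^{2}\right) + \frac{10}{L} = 2 L^{2} + \frac{10}{L}$)
$\sqrt{V{\left(-37 \right)} - 3228} = \sqrt{\frac{2 \left(5 + \left(-37\right)^{3}\right)}{-37} - 3228} = \sqrt{2 \left(- \frac{1}{37}\right) \left(5 - 50653\right) - 3228} = \sqrt{2 \left(- \frac{1}{37}\right) \left(-50648\right) - 3228} = \sqrt{\frac{101296}{37} - 3228} = \sqrt{- \frac{18140}{37}} = \frac{2 i \sqrt{167795}}{37}$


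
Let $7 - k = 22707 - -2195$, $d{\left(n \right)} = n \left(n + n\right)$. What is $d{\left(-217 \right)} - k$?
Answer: $119073$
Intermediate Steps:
$d{\left(n \right)} = 2 n^{2}$ ($d{\left(n \right)} = n 2 n = 2 n^{2}$)
$k = -24895$ ($k = 7 - \left(22707 - -2195\right) = 7 - \left(22707 + 2195\right) = 7 - 24902 = -24895$)
$d{\left(-217 \right)} - k = 2 \left(-217\right)^{2} - -24895 = 2 \cdot 47089 + 24895 = 94178 + 24895 = 119073$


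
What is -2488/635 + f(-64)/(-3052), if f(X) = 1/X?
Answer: -485975429/124033280 ≈ -3.9181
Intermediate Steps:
-2488/635 + f(-64)/(-3052) = -2488/635 + 1/(-64*(-3052)) = -2488*1/635 - 1/64*(-1/3052) = -2488/635 + 1/195328 = -485975429/124033280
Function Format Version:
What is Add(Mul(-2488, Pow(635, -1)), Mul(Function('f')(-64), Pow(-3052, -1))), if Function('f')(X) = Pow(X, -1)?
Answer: Rational(-485975429, 124033280) ≈ -3.9181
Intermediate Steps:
Add(Mul(-2488, Pow(635, -1)), Mul(Function('f')(-64), Pow(-3052, -1))) = Add(Mul(-2488, Pow(635, -1)), Mul(Pow(-64, -1), Pow(-3052, -1))) = Add(Mul(-2488, Rational(1, 635)), Mul(Rational(-1, 64), Rational(-1, 3052))) = Add(Rational(-2488, 635), Rational(1, 195328)) = Rational(-485975429, 124033280)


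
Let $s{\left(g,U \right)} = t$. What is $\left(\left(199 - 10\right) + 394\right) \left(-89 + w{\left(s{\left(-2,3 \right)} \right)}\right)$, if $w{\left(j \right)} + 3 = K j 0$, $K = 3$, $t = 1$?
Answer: $-53636$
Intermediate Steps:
$s{\left(g,U \right)} = 1$
$w{\left(j \right)} = -3$ ($w{\left(j \right)} = -3 + 3 j 0 = -3 + 0 = -3$)
$\left(\left(199 - 10\right) + 394\right) \left(-89 + w{\left(s{\left(-2,3 \right)} \right)}\right) = \left(\left(199 - 10\right) + 394\right) \left(-89 - 3\right) = \left(189 + 394\right) \left(-92\right) = 583 \left(-92\right) = -53636$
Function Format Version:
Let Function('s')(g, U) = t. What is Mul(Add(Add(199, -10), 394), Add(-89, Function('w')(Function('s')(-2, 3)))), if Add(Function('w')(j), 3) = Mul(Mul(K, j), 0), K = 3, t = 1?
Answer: -53636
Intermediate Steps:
Function('s')(g, U) = 1
Function('w')(j) = -3 (Function('w')(j) = Add(-3, Mul(Mul(3, j), 0)) = Add(-3, 0) = -3)
Mul(Add(Add(199, -10), 394), Add(-89, Function('w')(Function('s')(-2, 3)))) = Mul(Add(Add(199, -10), 394), Add(-89, -3)) = Mul(Add(189, 394), -92) = Mul(583, -92) = -53636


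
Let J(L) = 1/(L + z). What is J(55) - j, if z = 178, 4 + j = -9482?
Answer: 2210239/233 ≈ 9486.0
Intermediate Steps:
j = -9486 (j = -4 - 9482 = -9486)
J(L) = 1/(178 + L) (J(L) = 1/(L + 178) = 1/(178 + L))
J(55) - j = 1/(178 + 55) - 1*(-9486) = 1/233 + 9486 = 2210239/233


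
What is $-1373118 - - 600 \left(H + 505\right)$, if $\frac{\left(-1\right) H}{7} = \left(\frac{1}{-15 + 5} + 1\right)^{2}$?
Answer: $-1073520$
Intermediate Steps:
$H = - \frac{567}{100}$ ($H = - 7 \left(\frac{1}{-15 + 5} + 1\right)^{2} = - 7 \left(\frac{1}{-10} + 1\right)^{2} = - 7 \left(- \frac{1}{10} + 1\right)^{2} = - 7 \left(\frac{9}{10}\right)^{2} = \left(-7\right) \frac{81}{100} = - \frac{567}{100} \approx -5.67$)
$-1373118 - - 600 \left(H + 505\right) = -1373118 - - 600 \left(- \frac{567}{100} + 505\right) = -1373118 - \left(-600\right) \frac{49933}{100} = -1373118 - -299598 = -1373118 + 299598 = -1073520$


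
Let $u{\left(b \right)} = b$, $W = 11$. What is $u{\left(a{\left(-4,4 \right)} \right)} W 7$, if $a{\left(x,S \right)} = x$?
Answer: $-308$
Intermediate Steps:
$u{\left(a{\left(-4,4 \right)} \right)} W 7 = - 4 \cdot 11 \cdot 7 = \left(-4\right) 77 = -308$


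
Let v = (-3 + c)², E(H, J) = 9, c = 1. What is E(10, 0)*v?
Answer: 36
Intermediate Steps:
v = 4 (v = (-3 + 1)² = (-2)² = 4)
E(10, 0)*v = 9*4 = 36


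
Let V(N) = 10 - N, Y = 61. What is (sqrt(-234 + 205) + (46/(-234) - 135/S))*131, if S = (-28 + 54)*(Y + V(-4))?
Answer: -40741/1170 + 131*I*sqrt(29) ≈ -34.821 + 705.46*I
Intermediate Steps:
S = 1950 (S = (-28 + 54)*(61 + (10 - 1*(-4))) = 26*(61 + (10 + 4)) = 26*(61 + 14) = 26*75 = 1950)
(sqrt(-234 + 205) + (46/(-234) - 135/S))*131 = (sqrt(-234 + 205) + (46/(-234) - 135/1950))*131 = (sqrt(-29) + (46*(-1/234) - 135*1/1950))*131 = (I*sqrt(29) + (-23/117 - 9/130))*131 = (I*sqrt(29) - 311/1170)*131 = (-311/1170 + I*sqrt(29))*131 = -40741/1170 + 131*I*sqrt(29)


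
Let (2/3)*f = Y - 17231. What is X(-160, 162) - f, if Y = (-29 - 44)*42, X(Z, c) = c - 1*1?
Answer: 61213/2 ≈ 30607.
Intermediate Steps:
X(Z, c) = -1 + c (X(Z, c) = c - 1 = -1 + c)
Y = -3066 (Y = -73*42 = -3066)
f = -60891/2 (f = 3*(-3066 - 17231)/2 = (3/2)*(-20297) = -60891/2 ≈ -30446.)
X(-160, 162) - f = (-1 + 162) - 1*(-60891/2) = 161 + 60891/2 = 61213/2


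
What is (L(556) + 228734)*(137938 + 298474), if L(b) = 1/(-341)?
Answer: 34039391044716/341 ≈ 9.9822e+10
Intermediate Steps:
L(b) = -1/341
(L(556) + 228734)*(137938 + 298474) = (-1/341 + 228734)*(137938 + 298474) = (77998293/341)*436412 = 34039391044716/341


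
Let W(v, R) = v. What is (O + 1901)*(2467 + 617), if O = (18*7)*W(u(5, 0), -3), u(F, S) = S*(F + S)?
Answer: 5862684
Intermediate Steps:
O = 0 (O = (18*7)*(0*(5 + 0)) = 126*(0*5) = 126*0 = 0)
(O + 1901)*(2467 + 617) = (0 + 1901)*(2467 + 617) = 1901*3084 = 5862684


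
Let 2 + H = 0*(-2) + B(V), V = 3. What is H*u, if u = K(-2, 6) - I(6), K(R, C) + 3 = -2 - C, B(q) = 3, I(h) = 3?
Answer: -14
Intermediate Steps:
K(R, C) = -5 - C (K(R, C) = -3 + (-2 - C) = -5 - C)
u = -14 (u = (-5 - 1*6) - 1*3 = (-5 - 6) - 3 = -11 - 3 = -14)
H = 1 (H = -2 + (0*(-2) + 3) = -2 + (0 + 3) = -2 + 3 = 1)
H*u = 1*(-14) = -14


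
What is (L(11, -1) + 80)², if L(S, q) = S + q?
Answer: 8100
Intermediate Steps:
(L(11, -1) + 80)² = ((11 - 1) + 80)² = (10 + 80)² = 90² = 8100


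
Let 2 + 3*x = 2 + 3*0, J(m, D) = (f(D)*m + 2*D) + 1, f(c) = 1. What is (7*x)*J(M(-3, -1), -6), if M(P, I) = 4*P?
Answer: 0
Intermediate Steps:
J(m, D) = 1 + m + 2*D (J(m, D) = (1*m + 2*D) + 1 = (m + 2*D) + 1 = 1 + m + 2*D)
x = 0 (x = -⅔ + (2 + 3*0)/3 = -⅔ + (2 + 0)/3 = -⅔ + (⅓)*2 = -⅔ + ⅔ = 0)
(7*x)*J(M(-3, -1), -6) = (7*0)*(1 + 4*(-3) + 2*(-6)) = 0*(1 - 12 - 12) = 0*(-23) = 0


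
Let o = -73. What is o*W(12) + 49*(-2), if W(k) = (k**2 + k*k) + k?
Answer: -21998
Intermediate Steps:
W(k) = k + 2*k**2 (W(k) = (k**2 + k**2) + k = 2*k**2 + k = k + 2*k**2)
o*W(12) + 49*(-2) = -876*(1 + 2*12) + 49*(-2) = -876*(1 + 24) - 98 = -876*25 - 98 = -73*300 - 98 = -21900 - 98 = -21998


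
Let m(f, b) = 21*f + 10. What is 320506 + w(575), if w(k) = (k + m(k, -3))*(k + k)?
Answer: 14879506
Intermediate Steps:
m(f, b) = 10 + 21*f
w(k) = 2*k*(10 + 22*k) (w(k) = (k + (10 + 21*k))*(k + k) = (10 + 22*k)*(2*k) = 2*k*(10 + 22*k))
320506 + w(575) = 320506 + 4*575*(5 + 11*575) = 320506 + 4*575*(5 + 6325) = 320506 + 4*575*6330 = 320506 + 14559000 = 14879506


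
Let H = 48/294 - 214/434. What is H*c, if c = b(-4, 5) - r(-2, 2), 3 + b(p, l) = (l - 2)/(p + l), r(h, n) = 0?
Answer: 0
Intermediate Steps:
b(p, l) = -3 + (-2 + l)/(l + p) (b(p, l) = -3 + (l - 2)/(p + l) = -3 + (-2 + l)/(l + p))
H = -501/1519 (H = 48*(1/294) - 214*1/434 = 8/49 - 107/217 = -501/1519 ≈ -0.32982)
c = 0 (c = (-2 - 3*(-4) - 2*5)/(5 - 4) - 1*0 = (-2 + 12 - 10)/1 + 0 = 1*0 + 0 = 0 + 0 = 0)
H*c = -501/1519*0 = 0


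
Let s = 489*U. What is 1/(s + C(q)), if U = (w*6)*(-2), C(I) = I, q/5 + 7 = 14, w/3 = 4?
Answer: -1/70381 ≈ -1.4208e-5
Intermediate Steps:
w = 12 (w = 3*4 = 12)
q = 35 (q = -35 + 5*14 = -35 + 70 = 35)
U = -144 (U = (12*6)*(-2) = 72*(-2) = -144)
s = -70416 (s = 489*(-144) = -70416)
1/(s + C(q)) = 1/(-70416 + 35) = 1/(-70381) = -1/70381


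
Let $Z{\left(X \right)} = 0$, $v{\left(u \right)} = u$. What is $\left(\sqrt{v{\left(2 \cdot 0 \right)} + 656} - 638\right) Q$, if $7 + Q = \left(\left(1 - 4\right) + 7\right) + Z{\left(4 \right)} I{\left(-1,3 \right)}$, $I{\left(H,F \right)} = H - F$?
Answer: $1914 - 12 \sqrt{41} \approx 1837.2$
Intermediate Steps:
$Q = -3$ ($Q = -7 + \left(\left(\left(1 - 4\right) + 7\right) + 0 \left(-1 - 3\right)\right) = -7 + \left(\left(-3 + 7\right) + 0 \left(-1 - 3\right)\right) = -7 + \left(4 + 0 \left(-4\right)\right) = -7 + \left(4 + 0\right) = -7 + 4 = -3$)
$\left(\sqrt{v{\left(2 \cdot 0 \right)} + 656} - 638\right) Q = \left(\sqrt{2 \cdot 0 + 656} - 638\right) \left(-3\right) = \left(\sqrt{0 + 656} - 638\right) \left(-3\right) = \left(\sqrt{656} - 638\right) \left(-3\right) = \left(4 \sqrt{41} - 638\right) \left(-3\right) = \left(-638 + 4 \sqrt{41}\right) \left(-3\right) = 1914 - 12 \sqrt{41}$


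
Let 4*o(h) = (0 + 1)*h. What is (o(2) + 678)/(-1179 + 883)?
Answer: -1357/592 ≈ -2.2922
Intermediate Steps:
o(h) = h/4 (o(h) = ((0 + 1)*h)/4 = (1*h)/4 = h/4)
(o(2) + 678)/(-1179 + 883) = ((¼)*2 + 678)/(-1179 + 883) = (½ + 678)/(-296) = (1357/2)*(-1/296) = -1357/592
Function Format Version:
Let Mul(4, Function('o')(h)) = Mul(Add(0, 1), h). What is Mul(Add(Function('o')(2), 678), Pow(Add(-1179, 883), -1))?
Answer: Rational(-1357, 592) ≈ -2.2922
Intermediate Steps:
Function('o')(h) = Mul(Rational(1, 4), h) (Function('o')(h) = Mul(Rational(1, 4), Mul(Add(0, 1), h)) = Mul(Rational(1, 4), Mul(1, h)) = Mul(Rational(1, 4), h))
Mul(Add(Function('o')(2), 678), Pow(Add(-1179, 883), -1)) = Mul(Add(Mul(Rational(1, 4), 2), 678), Pow(Add(-1179, 883), -1)) = Mul(Add(Rational(1, 2), 678), Pow(-296, -1)) = Mul(Rational(1357, 2), Rational(-1, 296)) = Rational(-1357, 592)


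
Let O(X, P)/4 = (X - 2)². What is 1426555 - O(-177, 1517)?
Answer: 1298391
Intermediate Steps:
O(X, P) = 4*(-2 + X)² (O(X, P) = 4*(X - 2)² = 4*(-2 + X)²)
1426555 - O(-177, 1517) = 1426555 - 4*(-2 - 177)² = 1426555 - 4*(-179)² = 1426555 - 4*32041 = 1426555 - 1*128164 = 1426555 - 128164 = 1298391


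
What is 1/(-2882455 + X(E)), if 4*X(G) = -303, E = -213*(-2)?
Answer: -4/11530123 ≈ -3.4692e-7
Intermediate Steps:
E = 426
X(G) = -303/4 (X(G) = (1/4)*(-303) = -303/4)
1/(-2882455 + X(E)) = 1/(-2882455 - 303/4) = 1/(-11530123/4) = -4/11530123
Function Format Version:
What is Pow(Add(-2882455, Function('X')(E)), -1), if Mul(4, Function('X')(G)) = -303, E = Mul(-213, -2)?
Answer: Rational(-4, 11530123) ≈ -3.4692e-7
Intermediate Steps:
E = 426
Function('X')(G) = Rational(-303, 4) (Function('X')(G) = Mul(Rational(1, 4), -303) = Rational(-303, 4))
Pow(Add(-2882455, Function('X')(E)), -1) = Pow(Add(-2882455, Rational(-303, 4)), -1) = Pow(Rational(-11530123, 4), -1) = Rational(-4, 11530123)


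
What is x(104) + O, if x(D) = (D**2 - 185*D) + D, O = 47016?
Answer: 38696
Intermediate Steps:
x(D) = D**2 - 184*D
x(104) + O = 104*(-184 + 104) + 47016 = 104*(-80) + 47016 = -8320 + 47016 = 38696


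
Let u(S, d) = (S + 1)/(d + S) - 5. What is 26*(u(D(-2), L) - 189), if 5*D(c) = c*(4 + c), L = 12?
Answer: -141219/28 ≈ -5043.5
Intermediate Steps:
D(c) = c*(4 + c)/5 (D(c) = (c*(4 + c))/5 = c*(4 + c)/5)
u(S, d) = -5 + (1 + S)/(S + d) (u(S, d) = (1 + S)/(S + d) - 5 = -5 + (1 + S)/(S + d))
26*(u(D(-2), L) - 189) = 26*((1 - 5*12 - 4*(-2)*(4 - 2)/5)/((⅕)*(-2)*(4 - 2) + 12) - 189) = 26*((1 - 60 - 4*(-2)*2/5)/((⅕)*(-2)*2 + 12) - 189) = 26*((1 - 60 - 4*(-⅘))/(-⅘ + 12) - 189) = 26*((1 - 60 + 16/5)/(56/5) - 189) = 26*((5/56)*(-279/5) - 189) = 26*(-279/56 - 189) = 26*(-10863/56) = -141219/28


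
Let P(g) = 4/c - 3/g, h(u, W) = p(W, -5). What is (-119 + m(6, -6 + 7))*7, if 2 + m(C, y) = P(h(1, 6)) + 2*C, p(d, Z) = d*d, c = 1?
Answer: -8827/12 ≈ -735.58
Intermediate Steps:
p(d, Z) = d²
h(u, W) = W²
P(g) = 4 - 3/g (P(g) = 4/1 - 3/g = 4*1 - 3/g = 4 - 3/g)
m(C, y) = 23/12 + 2*C (m(C, y) = -2 + ((4 - 3/(6²)) + 2*C) = -2 + ((4 - 3/36) + 2*C) = -2 + ((4 - 3*1/36) + 2*C) = -2 + ((4 - 1/12) + 2*C) = -2 + (47/12 + 2*C) = 23/12 + 2*C)
(-119 + m(6, -6 + 7))*7 = (-119 + (23/12 + 2*6))*7 = (-119 + (23/12 + 12))*7 = (-119 + 167/12)*7 = -1261/12*7 = -8827/12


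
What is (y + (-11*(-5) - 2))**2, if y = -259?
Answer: 42436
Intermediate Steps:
(y + (-11*(-5) - 2))**2 = (-259 + (-11*(-5) - 2))**2 = (-259 + (55 - 2))**2 = (-259 + 53)**2 = (-206)**2 = 42436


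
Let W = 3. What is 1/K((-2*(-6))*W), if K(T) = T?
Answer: 1/36 ≈ 0.027778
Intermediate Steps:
1/K((-2*(-6))*W) = 1/(-2*(-6)*3) = 1/(12*3) = 1/36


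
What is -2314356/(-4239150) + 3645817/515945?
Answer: 554974851399/72905608225 ≈ 7.6122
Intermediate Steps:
-2314356/(-4239150) + 3645817/515945 = -2314356*(-1/4239150) + 3645817*(1/515945) = 385726/706525 + 3645817/515945 = 554974851399/72905608225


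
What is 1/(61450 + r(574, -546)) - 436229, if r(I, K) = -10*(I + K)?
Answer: -26684127929/61170 ≈ -4.3623e+5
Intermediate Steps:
r(I, K) = -10*I - 10*K
1/(61450 + r(574, -546)) - 436229 = 1/(61450 + (-10*574 - 10*(-546))) - 436229 = 1/(61450 + (-5740 + 5460)) - 436229 = 1/(61450 - 280) - 436229 = 1/61170 - 436229 = -26684127929/61170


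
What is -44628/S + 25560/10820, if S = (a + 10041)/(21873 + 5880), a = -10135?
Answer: 335030779188/25427 ≈ 1.3176e+7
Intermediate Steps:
S = -94/27753 (S = (-10135 + 10041)/(21873 + 5880) = -94/27753 ≈ -0.0033870)
-44628/S + 25560/10820 = -44628/(-94/27753) + 25560/10820 = -44628*(-27753/94) + 25560*(1/10820) = 619280442/47 + 1278/541 = 335030779188/25427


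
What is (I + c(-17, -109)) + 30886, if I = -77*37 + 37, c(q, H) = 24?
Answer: 28098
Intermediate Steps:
I = -2812 (I = -2849 + 37 = -2812)
(I + c(-17, -109)) + 30886 = (-2812 + 24) + 30886 = -2788 + 30886 = 28098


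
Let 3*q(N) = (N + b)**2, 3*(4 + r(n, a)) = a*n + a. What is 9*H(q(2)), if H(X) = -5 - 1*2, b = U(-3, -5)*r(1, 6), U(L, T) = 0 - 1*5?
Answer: -63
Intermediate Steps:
U(L, T) = -5 (U(L, T) = 0 - 5 = -5)
r(n, a) = -4 + a/3 + a*n/3 (r(n, a) = -4 + (a*n + a)/3 = -4 + (a + a*n)/3 = -4 + (a/3 + a*n/3) = -4 + a/3 + a*n/3)
b = 0 (b = -5*(-4 + (1/3)*6 + (1/3)*6*1) = -5*(-4 + 2 + 2) = -5*0 = 0)
q(N) = N**2/3 (q(N) = (N + 0)**2/3 = N**2/3)
H(X) = -7 (H(X) = -5 - 2 = -7)
9*H(q(2)) = 9*(-7) = -63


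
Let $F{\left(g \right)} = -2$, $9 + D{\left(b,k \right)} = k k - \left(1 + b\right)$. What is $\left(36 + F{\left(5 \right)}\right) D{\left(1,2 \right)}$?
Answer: $-238$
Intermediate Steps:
$D{\left(b,k \right)} = -10 + k^{2} - b$ ($D{\left(b,k \right)} = -9 - \left(1 + b - k k\right) = -9 - \left(1 + b - k^{2}\right) = -10 + k^{2} - b$)
$\left(36 + F{\left(5 \right)}\right) D{\left(1,2 \right)} = \left(36 - 2\right) \left(-10 + 2^{2} - 1\right) = 34 \left(-10 + 4 - 1\right) = 34 \left(-7\right) = -238$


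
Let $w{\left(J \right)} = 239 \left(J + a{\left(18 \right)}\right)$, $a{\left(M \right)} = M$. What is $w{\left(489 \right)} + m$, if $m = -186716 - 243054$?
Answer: $-308597$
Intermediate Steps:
$w{\left(J \right)} = 4302 + 239 J$ ($w{\left(J \right)} = 239 \left(J + 18\right) = 239 \left(18 + J\right) = 4302 + 239 J$)
$m = -429770$ ($m = -186716 - 243054 = -429770$)
$w{\left(489 \right)} + m = \left(4302 + 239 \cdot 489\right) - 429770 = \left(4302 + 116871\right) - 429770 = 121173 - 429770 = -308597$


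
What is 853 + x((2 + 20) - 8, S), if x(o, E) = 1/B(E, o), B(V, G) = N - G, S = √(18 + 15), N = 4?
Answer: 8529/10 ≈ 852.90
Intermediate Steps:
S = √33 ≈ 5.7446
B(V, G) = 4 - G
x(o, E) = 1/(4 - o)
853 + x((2 + 20) - 8, S) = 853 - 1/(-4 + ((2 + 20) - 8)) = 853 - 1/(-4 + (22 - 8)) = 853 - 1/(-4 + 14) = 853 - 1/10 = 853 - 1*⅒ = 853 - ⅒ = 8529/10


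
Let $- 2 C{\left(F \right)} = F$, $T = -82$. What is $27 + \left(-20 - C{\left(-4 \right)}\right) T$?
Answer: $1831$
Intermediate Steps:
$C{\left(F \right)} = - \frac{F}{2}$
$27 + \left(-20 - C{\left(-4 \right)}\right) T = 27 + \left(-20 - \left(- \frac{1}{2}\right) \left(-4\right)\right) \left(-82\right) = 27 + \left(-20 - 2\right) \left(-82\right) = 27 - -1804 = 27 + 1804 = 1831$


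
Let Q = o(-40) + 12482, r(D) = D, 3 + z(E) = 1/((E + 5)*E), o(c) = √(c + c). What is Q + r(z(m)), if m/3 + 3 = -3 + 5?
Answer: 74873/6 + 4*I*√5 ≈ 12479.0 + 8.9443*I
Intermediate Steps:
m = -3 (m = -9 + 3*(-3 + 5) = -9 + 3*2 = -9 + 6 = -3)
o(c) = √2*√c (o(c) = √(2*c) = √2*√c)
z(E) = -3 + 1/(E*(5 + E)) (z(E) = -3 + 1/((E + 5)*E) = -3 + 1/((5 + E)*E) = -3 + 1/(E*(5 + E)))
Q = 12482 + 4*I*√5 (Q = √2*√(-40) + 12482 = √2*(2*I*√10) + 12482 = 4*I*√5 + 12482 = 12482 + 4*I*√5 ≈ 12482.0 + 8.9443*I)
Q + r(z(m)) = (12482 + 4*I*√5) + (1 - 15*(-3) - 3*(-3)²)/((-3)*(5 - 3)) = (12482 + 4*I*√5) - ⅓*(1 + 45 - 3*9)/2 = (12482 + 4*I*√5) - ⅓*½*(1 + 45 - 27) = (12482 + 4*I*√5) - ⅓*½*19 = (12482 + 4*I*√5) - 19/6 = 74873/6 + 4*I*√5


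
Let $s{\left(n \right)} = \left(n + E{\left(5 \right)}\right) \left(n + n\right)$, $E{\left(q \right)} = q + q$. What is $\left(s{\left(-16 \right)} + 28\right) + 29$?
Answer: $249$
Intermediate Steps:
$E{\left(q \right)} = 2 q$
$s{\left(n \right)} = 2 n \left(10 + n\right)$ ($s{\left(n \right)} = \left(n + 2 \cdot 5\right) \left(n + n\right) = \left(n + 10\right) 2 n = \left(10 + n\right) 2 n = 2 n \left(10 + n\right)$)
$\left(s{\left(-16 \right)} + 28\right) + 29 = \left(2 \left(-16\right) \left(10 - 16\right) + 28\right) + 29 = \left(2 \left(-16\right) \left(-6\right) + 28\right) + 29 = \left(192 + 28\right) + 29 = 220 + 29 = 249$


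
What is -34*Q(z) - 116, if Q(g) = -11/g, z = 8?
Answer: -277/4 ≈ -69.250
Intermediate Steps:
-34*Q(z) - 116 = -(-374)/8 - 116 = -34*(-11/8) - 116 = 187/4 - 116 = -277/4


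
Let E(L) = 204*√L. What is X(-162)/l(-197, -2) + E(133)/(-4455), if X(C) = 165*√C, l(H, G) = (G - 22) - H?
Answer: -68*√133/1485 + 1485*I*√2/173 ≈ -0.52809 + 12.139*I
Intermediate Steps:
l(H, G) = -22 + G - H (l(H, G) = (-22 + G) - H = -22 + G - H)
X(-162)/l(-197, -2) + E(133)/(-4455) = (165*√(-162))/(-22 - 2 - 1*(-197)) + (204*√133)/(-4455) = (165*(9*I*√2))/(-22 - 2 + 197) + (204*√133)*(-1/4455) = (1485*I*√2)/173 - 68*√133/1485 = (1485*I*√2)*(1/173) - 68*√133/1485 = 1485*I*√2/173 - 68*√133/1485 = -68*√133/1485 + 1485*I*√2/173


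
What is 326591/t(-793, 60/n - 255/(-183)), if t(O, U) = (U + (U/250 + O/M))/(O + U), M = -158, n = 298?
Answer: -178448530416825/4570648 ≈ -3.9042e+7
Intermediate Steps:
t(O, U) = (-O/158 + 251*U/250)/(O + U) (t(O, U) = (U + (U/250 + O/(-158)))/(O + U) = (U + (U*(1/250) + O*(-1/158)))/(O + U) = (U + (U/250 - O/158))/(O + U) = (U + (-O/158 + U/250))/(O + U) = (-O/158 + 251*U/250)/(O + U))
326591/t(-793, 60/n - 255/(-183)) = 326591/(((-1/158*(-793) + 251*(60/298 - 255/(-183))/250)/(-793 + (60/298 - 255/(-183))))) = 326591/(((793/158 + 251*(60*(1/298) - 255*(-1/183))/250)/(-793 + (60*(1/298) - 255*(-1/183))))) = 326591/(((793/158 + 251*(30/149 + 85/61)/250)/(-793 + (30/149 + 85/61)))) = 326591/(((793/158 + (251/250)*(14495/9089))/(-793 + 14495/9089))) = 326591/(((793/158 + 727649/454450)/(-7193082/9089))) = 326591/((-9089/7193082*118836848/17950775)) = 326591/(-4570648/546397575) = 326591*(-546397575/4570648) = -178448530416825/4570648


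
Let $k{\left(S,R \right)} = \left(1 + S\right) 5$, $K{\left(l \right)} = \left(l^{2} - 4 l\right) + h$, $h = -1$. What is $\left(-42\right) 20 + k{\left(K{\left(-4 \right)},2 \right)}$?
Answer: $-680$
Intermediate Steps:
$K{\left(l \right)} = -1 + l^{2} - 4 l$ ($K{\left(l \right)} = \left(l^{2} - 4 l\right) - 1 = -1 + l^{2} - 4 l$)
$k{\left(S,R \right)} = 5 + 5 S$
$\left(-42\right) 20 + k{\left(K{\left(-4 \right)},2 \right)} = \left(-42\right) 20 + \left(5 + 5 \left(-1 + \left(-4\right)^{2} - -16\right)\right) = -840 + \left(5 + 5 \left(-1 + 16 + 16\right)\right) = -840 + \left(5 + 5 \cdot 31\right) = -840 + \left(5 + 155\right) = -840 + 160 = -680$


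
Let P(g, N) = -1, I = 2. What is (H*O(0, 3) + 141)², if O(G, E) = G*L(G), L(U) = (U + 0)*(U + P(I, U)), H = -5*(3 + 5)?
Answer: 19881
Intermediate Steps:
H = -40 (H = -5*8 = -40)
L(U) = U*(-1 + U) (L(U) = (U + 0)*(U - 1) = U*(-1 + U))
O(G, E) = G²*(-1 + G) (O(G, E) = G*(G*(-1 + G)) = G²*(-1 + G))
(H*O(0, 3) + 141)² = (-40*0²*(-1 + 0) + 141)² = (-0*(-1) + 141)² = (-40*0 + 141)² = (0 + 141)² = 141² = 19881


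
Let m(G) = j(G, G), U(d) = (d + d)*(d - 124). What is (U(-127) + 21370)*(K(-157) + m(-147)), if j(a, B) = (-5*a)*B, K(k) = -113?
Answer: -9206841592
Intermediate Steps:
j(a, B) = -5*B*a
U(d) = 2*d*(-124 + d) (U(d) = (2*d)*(-124 + d) = 2*d*(-124 + d))
m(G) = -5*G**2 (m(G) = -5*G*G = -5*G**2)
(U(-127) + 21370)*(K(-157) + m(-147)) = (2*(-127)*(-124 - 127) + 21370)*(-113 - 5*(-147)**2) = (2*(-127)*(-251) + 21370)*(-113 - 5*21609) = (63754 + 21370)*(-113 - 108045) = 85124*(-108158) = -9206841592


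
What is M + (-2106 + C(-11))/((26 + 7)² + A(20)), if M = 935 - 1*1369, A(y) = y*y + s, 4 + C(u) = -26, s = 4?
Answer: -650098/1493 ≈ -435.43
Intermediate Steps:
C(u) = -30 (C(u) = -4 - 26 = -30)
A(y) = 4 + y² (A(y) = y*y + 4 = y² + 4 = 4 + y²)
M = -434 (M = 935 - 1369 = -434)
M + (-2106 + C(-11))/((26 + 7)² + A(20)) = -434 + (-2106 - 30)/((26 + 7)² + (4 + 20²)) = -434 - 2136/(33² + (4 + 400)) = -434 - 2136/(1089 + 404) = -434 - 2136/1493 = -650098/1493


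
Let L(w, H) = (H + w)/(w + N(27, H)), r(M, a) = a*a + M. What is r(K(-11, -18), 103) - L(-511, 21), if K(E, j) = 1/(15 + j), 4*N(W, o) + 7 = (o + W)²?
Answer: 8057858/759 ≈ 10616.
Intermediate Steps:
N(W, o) = -7/4 + (W + o)²/4 (N(W, o) = -7/4 + (o + W)²/4 = -7/4 + (W + o)²/4)
r(M, a) = M + a² (r(M, a) = a² + M = M + a²)
L(w, H) = (H + w)/(-7/4 + w + (27 + H)²/4) (L(w, H) = (H + w)/(w + (-7/4 + (27 + H)²/4)) = (H + w)/(-7/4 + w + (27 + H)²/4))
r(K(-11, -18), 103) - L(-511, 21) = (1/(15 - 18) + 103²) - 4*(21 - 511)/(-7 + (27 + 21)² + 4*(-511)) = (1/(-3) + 10609) - 4*(-490)/(-7 + 48² - 2044) = (-⅓ + 10609) - 4*(-490)/(-7 + 2304 - 2044) = 31826/3 - 4*(-490)/253 = 31826/3 - 1*(-1960/253) = 31826/3 + 1960/253 = 8057858/759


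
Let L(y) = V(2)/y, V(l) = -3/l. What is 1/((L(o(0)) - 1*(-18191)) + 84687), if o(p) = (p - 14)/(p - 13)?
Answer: 28/2880545 ≈ 9.7204e-6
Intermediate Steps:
o(p) = (-14 + p)/(-13 + p)
L(y) = -3/(2*y) (L(y) = (-3/2)/y = (-3*½)/y = -3/(2*y))
1/((L(o(0)) - 1*(-18191)) + 84687) = 1/((-3*(-13 + 0)/(-14 + 0)/2 - 1*(-18191)) + 84687) = 1/((-3/(2*(-14/(-13))) + 18191) + 84687) = 1/((-3/(2*((-1/13*(-14)))) + 18191) + 84687) = 1/((-3/(2*14/13) + 18191) + 84687) = 1/((-3/2*13/14 + 18191) + 84687) = 1/((-39/28 + 18191) + 84687) = 1/(509309/28 + 84687) = 1/(2880545/28) = 28/2880545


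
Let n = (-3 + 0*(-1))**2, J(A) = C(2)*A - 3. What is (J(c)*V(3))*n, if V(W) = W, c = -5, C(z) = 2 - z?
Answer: -81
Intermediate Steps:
J(A) = -3 (J(A) = (2 - 1*2)*A - 3 = (2 - 2)*A - 3 = 0*A - 3 = 0 - 3 = -3)
n = 9 (n = (-3 + 0)**2 = (-3)**2 = 9)
(J(c)*V(3))*n = -3*3*9 = -9*9 = -81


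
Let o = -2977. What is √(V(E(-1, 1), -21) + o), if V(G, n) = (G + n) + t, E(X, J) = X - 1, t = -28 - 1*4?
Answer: 2*I*√758 ≈ 55.064*I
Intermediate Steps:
t = -32 (t = -28 - 4 = -32)
E(X, J) = -1 + X
V(G, n) = -32 + G + n (V(G, n) = (G + n) - 32 = -32 + G + n)
√(V(E(-1, 1), -21) + o) = √((-32 + (-1 - 1) - 21) - 2977) = √((-32 - 2 - 21) - 2977) = √(-55 - 2977) = √(-3032) = 2*I*√758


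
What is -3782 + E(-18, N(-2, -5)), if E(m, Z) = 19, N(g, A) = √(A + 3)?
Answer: -3763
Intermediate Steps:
N(g, A) = √(3 + A)
-3782 + E(-18, N(-2, -5)) = -3782 + 19 = -3763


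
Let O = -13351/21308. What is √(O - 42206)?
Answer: I*√4790777782273/10654 ≈ 205.44*I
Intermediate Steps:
O = -13351/21308 (O = -13351*1/21308 = -13351/21308 ≈ -0.62657)
√(O - 42206) = √(-13351/21308 - 42206) = √(-899338799/21308) = I*√4790777782273/10654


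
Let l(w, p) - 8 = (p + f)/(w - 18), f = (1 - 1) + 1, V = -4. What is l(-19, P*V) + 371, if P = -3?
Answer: 14010/37 ≈ 378.65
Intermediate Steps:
f = 1 (f = 0 + 1 = 1)
l(w, p) = 8 + (1 + p)/(-18 + w) (l(w, p) = 8 + (p + 1)/(w - 18) = 8 + (1 + p)/(-18 + w))
l(-19, P*V) + 371 = (-143 - 3*(-4) + 8*(-19))/(-18 - 19) + 371 = (-143 + 12 - 152)/(-37) + 371 = -1/37*(-283) + 371 = 283/37 + 371 = 14010/37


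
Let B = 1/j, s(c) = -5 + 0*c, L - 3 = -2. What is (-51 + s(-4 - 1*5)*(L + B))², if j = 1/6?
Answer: 7396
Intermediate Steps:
L = 1 (L = 3 - 2 = 1)
j = ⅙ ≈ 0.16667
s(c) = -5 (s(c) = -5 + 0 = -5)
B = 6 (B = 1/(⅙) = 6)
(-51 + s(-4 - 1*5)*(L + B))² = (-51 - 5*(1 + 6))² = (-51 - 5*7)² = (-51 - 35)² = (-86)² = 7396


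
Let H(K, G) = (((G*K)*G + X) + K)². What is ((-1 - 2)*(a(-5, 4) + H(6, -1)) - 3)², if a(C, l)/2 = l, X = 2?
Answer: 378225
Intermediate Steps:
H(K, G) = (2 + K + K*G²)² (H(K, G) = (((G*K)*G + 2) + K)² = ((K*G² + 2) + K)² = ((2 + K*G²) + K)² = (2 + K + K*G²)²)
a(C, l) = 2*l
((-1 - 2)*(a(-5, 4) + H(6, -1)) - 3)² = ((-1 - 2)*(2*4 + (2 + 6 + 6*(-1)²)²) - 3)² = (-3*(8 + (2 + 6 + 6*1)²) - 3)² = (-3*(8 + (2 + 6 + 6)²) - 3)² = (-3*(8 + 14²) - 3)² = (-3*(8 + 196) - 3)² = (-3*204 - 3)² = (-612 - 3)² = (-615)² = 378225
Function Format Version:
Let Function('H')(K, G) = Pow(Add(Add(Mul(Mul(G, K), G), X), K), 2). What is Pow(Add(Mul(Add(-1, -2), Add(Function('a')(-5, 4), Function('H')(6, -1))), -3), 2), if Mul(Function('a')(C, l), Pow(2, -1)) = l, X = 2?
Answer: 378225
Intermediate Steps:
Function('H')(K, G) = Pow(Add(2, K, Mul(K, Pow(G, 2))), 2) (Function('H')(K, G) = Pow(Add(Add(Mul(Mul(G, K), G), 2), K), 2) = Pow(Add(Add(Mul(K, Pow(G, 2)), 2), K), 2) = Pow(Add(Add(2, Mul(K, Pow(G, 2))), K), 2) = Pow(Add(2, K, Mul(K, Pow(G, 2))), 2))
Function('a')(C, l) = Mul(2, l)
Pow(Add(Mul(Add(-1, -2), Add(Function('a')(-5, 4), Function('H')(6, -1))), -3), 2) = Pow(Add(Mul(Add(-1, -2), Add(Mul(2, 4), Pow(Add(2, 6, Mul(6, Pow(-1, 2))), 2))), -3), 2) = Pow(Add(Mul(-3, Add(8, Pow(Add(2, 6, Mul(6, 1)), 2))), -3), 2) = Pow(Add(Mul(-3, Add(8, Pow(Add(2, 6, 6), 2))), -3), 2) = Pow(Add(Mul(-3, Add(8, Pow(14, 2))), -3), 2) = Pow(Add(Mul(-3, Add(8, 196)), -3), 2) = Pow(Add(Mul(-3, 204), -3), 2) = Pow(Add(-612, -3), 2) = Pow(-615, 2) = 378225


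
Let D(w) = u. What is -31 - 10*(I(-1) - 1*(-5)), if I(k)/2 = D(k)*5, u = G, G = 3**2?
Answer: -981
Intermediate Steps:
G = 9
u = 9
D(w) = 9
I(k) = 90 (I(k) = 2*(9*5) = 2*45 = 90)
-31 - 10*(I(-1) - 1*(-5)) = -31 - 10*(90 - 1*(-5)) = -31 - 10*(90 + 5) = -31 - 10*95 = -31 - 950 = -981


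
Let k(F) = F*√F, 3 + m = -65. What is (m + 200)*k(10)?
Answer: 1320*√10 ≈ 4174.2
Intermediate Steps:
m = -68 (m = -3 - 65 = -68)
k(F) = F^(3/2)
(m + 200)*k(10) = (-68 + 200)*10^(3/2) = 132*(10*√10) = 1320*√10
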